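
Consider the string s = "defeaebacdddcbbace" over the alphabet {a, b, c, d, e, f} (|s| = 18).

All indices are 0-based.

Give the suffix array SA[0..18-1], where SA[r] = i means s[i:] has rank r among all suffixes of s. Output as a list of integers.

rank→(start, suffix):
  0 → (7, 'acdddcbbace')
  1 → (15, 'ace')
  2 → (4, 'aebacdddcbbace')
  3 → (6, 'bacdddcbbace')
  4 → (14, 'bace')
  5 → (13, 'bbace')
  6 → (12, 'cbbace')
  7 → (8, 'cdddcbbace')
  8 → (16, 'ce')
  9 → (11, 'dcbbace')
  10 → (10, 'ddcbbace')
  11 → (9, 'dddcbbace')
  12 → (0, 'defeaebacdddcbbace')
  13 → (17, 'e')
  14 → (3, 'eaebacdddcbbace')
  15 → (5, 'ebacdddcbbace')
  16 → (1, 'efeaebacdddcbbace')
  17 → (2, 'feaebacdddcbbace')

[7, 15, 4, 6, 14, 13, 12, 8, 16, 11, 10, 9, 0, 17, 3, 5, 1, 2]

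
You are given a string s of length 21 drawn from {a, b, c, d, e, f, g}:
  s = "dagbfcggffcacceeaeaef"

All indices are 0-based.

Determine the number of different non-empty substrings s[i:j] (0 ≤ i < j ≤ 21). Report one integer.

213

rank→(start, suffix):
  0 → (11, 'acceeaeaef')
  1 → (16, 'aeaef')
  2 → (18, 'aef')
  3 → (1, 'agbfcggffcacceeaeaef')
  4 → (3, 'bfcggffcacceeaeaef')
  5 → (10, 'cacceeaeaef')
  6 → (12, 'cceeaeaef')
  7 → (13, 'ceeaeaef')
  8 → (5, 'cggffcacceeaeaef')
  9 → (0, 'dagbfcggffcacceeaeaef')
  10 → (15, 'eaeaef')
  11 → (17, 'eaef')
  12 → (14, 'eeaeaef')
  13 → (19, 'ef')
  14 → (20, 'f')
  15 → (9, 'fcacceeaeaef')
  16 → (4, 'fcggffcacceeaeaef')
  17 → (8, 'ffcacceeaeaef')
  18 → (2, 'gbfcggffcacceeaeaef')
  19 → (7, 'gffcacceeaeaef')
  20 → (6, 'ggffcacceeaeaef')

SA = [11, 16, 18, 1, 3, 10, 12, 13, 5, 0, 15, 17, 14, 19, 20, 9, 4, 8, 2, 7, 6]
rank  pair      lcp
   1  s[11:],s[16:]  1  'a'
   2  s[16:],s[18:]  2  'ae'
   3  s[18:],s[1:]  1  'a'
   4  s[1:],s[3:]  0  ''
   5  s[3:],s[10:]  0  ''
   6  s[10:],s[12:]  1  'c'
   7  s[12:],s[13:]  1  'c'
   8  s[13:],s[5:]  1  'c'
   9  s[5:],s[0:]  0  ''
  10  s[0:],s[15:]  0  ''
  11  s[15:],s[17:]  3  'eae'
  12  s[17:],s[14:]  1  'e'
  13  s[14:],s[19:]  1  'e'
  14  s[19:],s[20:]  0  ''
  15  s[20:],s[9:]  1  'f'
  16  s[9:],s[4:]  2  'fc'
  17  s[4:],s[8:]  1  'f'
  18  s[8:],s[2:]  0  ''
  19  s[2:],s[7:]  1  'g'
  20  s[7:],s[6:]  1  'g'

n(n+1)/2 = 21·22/2 = 231
Σ LCP = 0 + 1 + 2 + 1 + 0 + 0 + 1 + 1 + 1 + 0 + 0 + 3 + 1 + 1 + 0 + 1 + 2 + 1 + 0 + 1 + 1 = 18
distinct = 231 − 18 = 213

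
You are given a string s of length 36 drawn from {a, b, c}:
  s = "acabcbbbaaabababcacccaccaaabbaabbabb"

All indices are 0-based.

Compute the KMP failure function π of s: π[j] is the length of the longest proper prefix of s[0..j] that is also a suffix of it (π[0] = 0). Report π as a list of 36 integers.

[0, 0, 1, 0, 0, 0, 0, 0, 1, 1, 1, 0, 1, 0, 1, 0, 0, 1, 2, 0, 0, 1, 2, 0, 1, 1, 1, 0, 0, 1, 1, 0, 0, 1, 0, 0]

π[0] = 0
j=1 s[j]='c': π[1]=0 (border '')
j=2 s[j]='a': π[2]=1 (border 'a')
j=3 s[j]='b': k: 1→0; π[3]=0 (border '')
j=4 s[j]='c': π[4]=0 (border '')
j=5 s[j]='b': π[5]=0 (border '')
j=6 s[j]='b': π[6]=0 (border '')
j=7 s[j]='b': π[7]=0 (border '')
j=8 s[j]='a': π[8]=1 (border 'a')
j=9 s[j]='a': k: 1→0; π[9]=1 (border 'a')
j=10 s[j]='a': k: 1→0; π[10]=1 (border 'a')
j=11 s[j]='b': k: 1→0; π[11]=0 (border '')
j=12 s[j]='a': π[12]=1 (border 'a')
j=13 s[j]='b': k: 1→0; π[13]=0 (border '')
j=14 s[j]='a': π[14]=1 (border 'a')
j=15 s[j]='b': k: 1→0; π[15]=0 (border '')
j=16 s[j]='c': π[16]=0 (border '')
j=17 s[j]='a': π[17]=1 (border 'a')
j=18 s[j]='c': π[18]=2 (border 'ac')
j=19 s[j]='c': k: 2→0; π[19]=0 (border '')
j=20 s[j]='c': π[20]=0 (border '')
j=21 s[j]='a': π[21]=1 (border 'a')
j=22 s[j]='c': π[22]=2 (border 'ac')
j=23 s[j]='c': k: 2→0; π[23]=0 (border '')
j=24 s[j]='a': π[24]=1 (border 'a')
j=25 s[j]='a': k: 1→0; π[25]=1 (border 'a')
j=26 s[j]='a': k: 1→0; π[26]=1 (border 'a')
j=27 s[j]='b': k: 1→0; π[27]=0 (border '')
j=28 s[j]='b': π[28]=0 (border '')
j=29 s[j]='a': π[29]=1 (border 'a')
j=30 s[j]='a': k: 1→0; π[30]=1 (border 'a')
j=31 s[j]='b': k: 1→0; π[31]=0 (border '')
j=32 s[j]='b': π[32]=0 (border '')
j=33 s[j]='a': π[33]=1 (border 'a')
j=34 s[j]='b': k: 1→0; π[34]=0 (border '')
j=35 s[j]='b': π[35]=0 (border '')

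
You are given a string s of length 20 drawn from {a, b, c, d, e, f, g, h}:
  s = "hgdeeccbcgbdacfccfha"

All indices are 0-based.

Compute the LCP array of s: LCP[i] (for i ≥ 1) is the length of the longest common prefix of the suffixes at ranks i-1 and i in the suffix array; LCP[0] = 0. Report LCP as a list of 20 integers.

[0, 1, 0, 1, 0, 1, 2, 1, 2, 1, 0, 1, 0, 1, 0, 1, 0, 1, 0, 1]

rank→(start, suffix):
  0 → (19, 'a')
  1 → (12, 'acfccfha')
  2 → (7, 'bcgbdacfccfha')
  3 → (10, 'bdacfccfha')
  4 → (6, 'cbcgbdacfccfha')
  5 → (5, 'ccbcgbdacfccfha')
  6 → (15, 'ccfha')
  7 → (13, 'cfccfha')
  8 → (16, 'cfha')
  9 → (8, 'cgbdacfccfha')
  10 → (11, 'dacfccfha')
  11 → (2, 'deeccbcgbdacfccfha')
  12 → (4, 'eccbcgbdacfccfha')
  13 → (3, 'eeccbcgbdacfccfha')
  14 → (14, 'fccfha')
  15 → (17, 'fha')
  16 → (9, 'gbdacfccfha')
  17 → (1, 'gdeeccbcgbdacfccfha')
  18 → (18, 'ha')
  19 → (0, 'hgdeeccbcgbdacfccfha')

SA = [19, 12, 7, 10, 6, 5, 15, 13, 16, 8, 11, 2, 4, 3, 14, 17, 9, 1, 18, 0]
i: (SA[i-1],SA[i]) lcp shared
  1: (19,12) 1 'a'
  2: (12,7) 0 ''
  3: (7,10) 1 'b'
  4: (10,6) 0 ''
  5: (6,5) 1 'c'
  6: (5,15) 2 'cc'
  7: (15,13) 1 'c'
  8: (13,16) 2 'cf'
  9: (16,8) 1 'c'
  10: (8,11) 0 ''
  11: (11,2) 1 'd'
  12: (2,4) 0 ''
  13: (4,3) 1 'e'
  14: (3,14) 0 ''
  15: (14,17) 1 'f'
  16: (17,9) 0 ''
  17: (9,1) 1 'g'
  18: (1,18) 0 ''
  19: (18,0) 1 'h'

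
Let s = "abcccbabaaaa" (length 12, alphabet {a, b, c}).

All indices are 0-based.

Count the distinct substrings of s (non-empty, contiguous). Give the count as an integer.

63

sorted suffixes:
  #0 SA[0]=11  'a'
  #1 SA[1]=10  'aa'
  #2 SA[2]=9  'aaa'
  #3 SA[3]=8  'aaaa'
  #4 SA[4]=6  'abaaaa'
  #5 SA[5]=0  'abcccbabaaaa'
  #6 SA[6]=7  'baaaa'
  #7 SA[7]=5  'babaaaa'
  #8 SA[8]=1  'bcccbabaaaa'
  #9 SA[9]=4  'cbabaaaa'
  #10 SA[10]=3  'ccbabaaaa'
  #11 SA[11]=2  'cccbabaaaa'

SA = [11, 10, 9, 8, 6, 0, 7, 5, 1, 4, 3, 2]
rank  pair      lcp
   1  s[11:],s[10:]  1  'a'
   2  s[10:],s[9:]  2  'aa'
   3  s[9:],s[8:]  3  'aaa'
   4  s[8:],s[6:]  1  'a'
   5  s[6:],s[0:]  2  'ab'
   6  s[0:],s[7:]  0  ''
   7  s[7:],s[5:]  2  'ba'
   8  s[5:],s[1:]  1  'b'
   9  s[1:],s[4:]  0  ''
  10  s[4:],s[3:]  1  'c'
  11  s[3:],s[2:]  2  'cc'

n(n+1)/2 = 12·13/2 = 78
Σ LCP = 0 + 1 + 2 + 3 + 1 + 2 + 0 + 2 + 1 + 0 + 1 + 2 = 15
distinct = 78 − 15 = 63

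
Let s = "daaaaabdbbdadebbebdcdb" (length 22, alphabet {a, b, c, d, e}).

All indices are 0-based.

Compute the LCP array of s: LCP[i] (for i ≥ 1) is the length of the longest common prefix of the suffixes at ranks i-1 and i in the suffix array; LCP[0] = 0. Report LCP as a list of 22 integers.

[0, 4, 3, 2, 1, 1, 0, 1, 2, 1, 2, 2, 1, 0, 0, 2, 1, 2, 1, 1, 0, 2]

rank→(start, suffix):
  0 → (1, 'aaaaabdbbdadebbebdcdb')
  1 → (2, 'aaaabdbbdadebbebdcdb')
  2 → (3, 'aaabdbbdadebbebdcdb')
  3 → (4, 'aabdbbdadebbebdcdb')
  4 → (5, 'abdbbdadebbebdcdb')
  5 → (11, 'adebbebdcdb')
  6 → (21, 'b')
  7 → (8, 'bbdadebbebdcdb')
  8 → (14, 'bbebdcdb')
  9 → (9, 'bdadebbebdcdb')
  10 → (6, 'bdbbdadebbebdcdb')
  11 → (17, 'bdcdb')
  12 → (15, 'bebdcdb')
  13 → (19, 'cdb')
  14 → (0, 'daaaaabdbbdadebbebdcdb')
  15 → (10, 'dadebbebdcdb')
  16 → (20, 'db')
  17 → (7, 'dbbdadebbebdcdb')
  18 → (18, 'dcdb')
  19 → (12, 'debbebdcdb')
  20 → (13, 'ebbebdcdb')
  21 → (16, 'ebdcdb')

SA = [1, 2, 3, 4, 5, 11, 21, 8, 14, 9, 6, 17, 15, 19, 0, 10, 20, 7, 18, 12, 13, 16]
rank  pair      lcp
   1  s[1:],s[2:]  4  'aaaa'
   2  s[2:],s[3:]  3  'aaa'
   3  s[3:],s[4:]  2  'aa'
   4  s[4:],s[5:]  1  'a'
   5  s[5:],s[11:]  1  'a'
   6  s[11:],s[21:]  0  ''
   7  s[21:],s[8:]  1  'b'
   8  s[8:],s[14:]  2  'bb'
   9  s[14:],s[9:]  1  'b'
  10  s[9:],s[6:]  2  'bd'
  11  s[6:],s[17:]  2  'bd'
  12  s[17:],s[15:]  1  'b'
  13  s[15:],s[19:]  0  ''
  14  s[19:],s[0:]  0  ''
  15  s[0:],s[10:]  2  'da'
  16  s[10:],s[20:]  1  'd'
  17  s[20:],s[7:]  2  'db'
  18  s[7:],s[18:]  1  'd'
  19  s[18:],s[12:]  1  'd'
  20  s[12:],s[13:]  0  ''
  21  s[13:],s[16:]  2  'eb'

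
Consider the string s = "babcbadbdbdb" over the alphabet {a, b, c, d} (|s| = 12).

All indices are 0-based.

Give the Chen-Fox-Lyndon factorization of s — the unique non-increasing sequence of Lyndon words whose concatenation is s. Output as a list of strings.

emit factor 1: 'b' (i=0, period=1)
emit factor 2: 'abcbadbdbdb' (i=1, period=11)

["b", "abcbadbdbdb"]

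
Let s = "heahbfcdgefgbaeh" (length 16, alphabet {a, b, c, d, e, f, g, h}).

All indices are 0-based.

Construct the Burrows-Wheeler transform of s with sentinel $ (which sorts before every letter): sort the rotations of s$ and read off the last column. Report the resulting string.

hbeghfchgabefdea$

rank  rotation           last
    0  $heahbfcdgefgbaeh  h
    1  aeh$heahbfcdgefgb  b
    2  ahbfcdgefgbaeh$he  e
    3  baeh$heahbfcdgefg  g
    4  bfcdgefgbaeh$heah  h
    5  cdgefgbaeh$heahbf  f
    6  dgefgbaeh$heahbfc  c
    7  eahbfcdgefgbaeh$h  h
    8  efgbaeh$heahbfcdg  g
    9  eh$heahbfcdgefgba  a
   10  fcdgefgbaeh$heahb  b
   11  fgbaeh$heahbfcdge  e
   12  gbaeh$heahbfcdgef  f
   13  gefgbaeh$heahbfcd  d
   14  h$heahbfcdgefgbae  e
   15  hbfcdgefgbaeh$hea  a
   16  heahbfcdgefgbaeh$  $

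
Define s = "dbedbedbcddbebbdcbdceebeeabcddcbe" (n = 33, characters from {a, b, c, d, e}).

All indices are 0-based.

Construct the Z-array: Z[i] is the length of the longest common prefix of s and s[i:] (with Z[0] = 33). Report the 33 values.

Z[0]=33
i=1: i≥r, start 0; Z[1]=0
i=2: i≥r, start 0; Z[2]=0
i=3: i≥r, start 0; Z[3]=5 extend→box=[3,8)
i=4: min(r-i=4, Z[1]=0)=0; Z[4]=0
i=5: min(r-i=3, Z[2]=0)=0; Z[5]=0
i=6: min(r-i=2, Z[3]=5)=2; Z[6]=2
i=7: min(r-i=1, Z[4]=0)=0; Z[7]=0
i=8: i≥r, start 0; Z[8]=0
i=9: i≥r, start 0; Z[9]=1 extend→box=[9,10)
i=10: i≥r, start 0; Z[10]=3 extend→box=[10,13)
i=11: min(r-i=2, Z[1]=0)=0; Z[11]=0
i=12: min(r-i=1, Z[2]=0)=0; Z[12]=0
i=13: i≥r, start 0; Z[13]=0
i=14: i≥r, start 0; Z[14]=0
i=15: i≥r, start 0; Z[15]=1 extend→box=[15,16)
i=16: i≥r, start 0; Z[16]=0
i=17: i≥r, start 0; Z[17]=0
i=18: i≥r, start 0; Z[18]=1 extend→box=[18,19)
i=19: i≥r, start 0; Z[19]=0
i=20: i≥r, start 0; Z[20]=0
i=21: i≥r, start 0; Z[21]=0
i=22: i≥r, start 0; Z[22]=0
i=23: i≥r, start 0; Z[23]=0
i=24: i≥r, start 0; Z[24]=0
i=25: i≥r, start 0; Z[25]=0
i=26: i≥r, start 0; Z[26]=0
i=27: i≥r, start 0; Z[27]=0
i=28: i≥r, start 0; Z[28]=1 extend→box=[28,29)
i=29: i≥r, start 0; Z[29]=1 extend→box=[29,30)
i=30: i≥r, start 0; Z[30]=0
i=31: i≥r, start 0; Z[31]=0
i=32: i≥r, start 0; Z[32]=0

[33, 0, 0, 5, 0, 0, 2, 0, 0, 1, 3, 0, 0, 0, 0, 1, 0, 0, 1, 0, 0, 0, 0, 0, 0, 0, 0, 0, 1, 1, 0, 0, 0]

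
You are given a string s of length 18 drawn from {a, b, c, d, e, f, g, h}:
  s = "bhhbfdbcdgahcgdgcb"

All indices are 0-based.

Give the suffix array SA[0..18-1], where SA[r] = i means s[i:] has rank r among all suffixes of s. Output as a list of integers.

sorted suffixes:
  #0 SA[0]=10  'ahcgdgcb'
  #1 SA[1]=17  'b'
  #2 SA[2]=6  'bcdgahcgdgcb'
  #3 SA[3]=3  'bfdbcdgahcgdgcb'
  #4 SA[4]=0  'bhhbfdbcdgahcgdgcb'
  #5 SA[5]=16  'cb'
  #6 SA[6]=7  'cdgahcgdgcb'
  #7 SA[7]=12  'cgdgcb'
  #8 SA[8]=5  'dbcdgahcgdgcb'
  #9 SA[9]=8  'dgahcgdgcb'
  #10 SA[10]=14  'dgcb'
  #11 SA[11]=4  'fdbcdgahcgdgcb'
  #12 SA[12]=9  'gahcgdgcb'
  #13 SA[13]=15  'gcb'
  #14 SA[14]=13  'gdgcb'
  #15 SA[15]=2  'hbfdbcdgahcgdgcb'
  #16 SA[16]=11  'hcgdgcb'
  #17 SA[17]=1  'hhbfdbcdgahcgdgcb'

[10, 17, 6, 3, 0, 16, 7, 12, 5, 8, 14, 4, 9, 15, 13, 2, 11, 1]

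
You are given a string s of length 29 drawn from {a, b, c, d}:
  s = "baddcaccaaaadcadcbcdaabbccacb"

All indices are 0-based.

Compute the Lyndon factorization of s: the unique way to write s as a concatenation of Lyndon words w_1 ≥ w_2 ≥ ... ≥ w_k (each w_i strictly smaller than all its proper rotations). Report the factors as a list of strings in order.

emit factor 1: 'b' (i=0, period=1)
emit factor 2: 'addc' (i=1, period=4)
emit factor 3: 'acc' (i=5, period=3)
emit factor 4: 'aaaadcadcbcdaabbccacb' (i=8, period=21)

["b", "addc", "acc", "aaaadcadcbcdaabbccacb"]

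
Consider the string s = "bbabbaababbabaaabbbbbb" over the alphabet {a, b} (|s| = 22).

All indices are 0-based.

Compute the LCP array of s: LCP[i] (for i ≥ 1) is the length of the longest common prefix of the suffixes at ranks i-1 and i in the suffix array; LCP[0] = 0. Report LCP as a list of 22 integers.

rank→(start, suffix):
  0 → (13, 'aaabbbbbb')
  1 → (5, 'aababbabaaabbbbbb')
  2 → (14, 'aabbbbbb')
  3 → (11, 'abaaabbbbbb')
  4 → (6, 'ababbabaaabbbbbb')
  5 → (2, 'abbaababbabaaabbbbbb')
  6 → (8, 'abbabaaabbbbbb')
  7 → (15, 'abbbbbb')
  8 → (21, 'b')
  9 → (12, 'baaabbbbbb')
  10 → (4, 'baababbabaaabbbbbb')
  11 → (10, 'babaaabbbbbb')
  12 → (1, 'babbaababbabaaabbbbbb')
  13 → (7, 'babbabaaabbbbbb')
  14 → (20, 'bb')
  15 → (3, 'bbaababbabaaabbbbbb')
  16 → (9, 'bbabaaabbbbbb')
  17 → (0, 'bbabbaababbabaaabbbbbb')
  18 → (19, 'bbb')
  19 → (18, 'bbbb')
  20 → (17, 'bbbbb')
  21 → (16, 'bbbbbb')

SA = [13, 5, 14, 11, 6, 2, 8, 15, 21, 12, 4, 10, 1, 7, 20, 3, 9, 0, 19, 18, 17, 16]
rank  pair      lcp
   1  s[13:],s[5:]  2  'aa'
   2  s[5:],s[14:]  3  'aab'
   3  s[14:],s[11:]  1  'a'
   4  s[11:],s[6:]  3  'aba'
   5  s[6:],s[2:]  2  'ab'
   6  s[2:],s[8:]  4  'abba'
   7  s[8:],s[15:]  3  'abb'
   8  s[15:],s[21:]  0  ''
   9  s[21:],s[12:]  1  'b'
  10  s[12:],s[4:]  3  'baa'
  11  s[4:],s[10:]  2  'ba'
  12  s[10:],s[1:]  3  'bab'
  13  s[1:],s[7:]  5  'babba'
  14  s[7:],s[20:]  1  'b'
  15  s[20:],s[3:]  2  'bb'
  16  s[3:],s[9:]  3  'bba'
  17  s[9:],s[0:]  4  'bbab'
  18  s[0:],s[19:]  2  'bb'
  19  s[19:],s[18:]  3  'bbb'
  20  s[18:],s[17:]  4  'bbbb'
  21  s[17:],s[16:]  5  'bbbbb'

[0, 2, 3, 1, 3, 2, 4, 3, 0, 1, 3, 2, 3, 5, 1, 2, 3, 4, 2, 3, 4, 5]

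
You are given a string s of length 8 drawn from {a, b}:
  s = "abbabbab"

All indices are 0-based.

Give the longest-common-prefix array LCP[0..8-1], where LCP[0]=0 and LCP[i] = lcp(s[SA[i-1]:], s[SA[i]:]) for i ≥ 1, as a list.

[0, 2, 5, 0, 1, 3, 1, 4]

rank | idx | suffix
   0 |   6 | ab
   1 |   3 | abbab
   2 |   0 | abbabbab
   3 |   7 | b
   4 |   5 | bab
   5 |   2 | babbab
   6 |   4 | bbab
   7 |   1 | bbabbab

SA = [6, 3, 0, 7, 5, 2, 4, 1]
rank  pair      lcp
   1  s[6:],s[3:]  2  'ab'
   2  s[3:],s[0:]  5  'abbab'
   3  s[0:],s[7:]  0  ''
   4  s[7:],s[5:]  1  'b'
   5  s[5:],s[2:]  3  'bab'
   6  s[2:],s[4:]  1  'b'
   7  s[4:],s[1:]  4  'bbab'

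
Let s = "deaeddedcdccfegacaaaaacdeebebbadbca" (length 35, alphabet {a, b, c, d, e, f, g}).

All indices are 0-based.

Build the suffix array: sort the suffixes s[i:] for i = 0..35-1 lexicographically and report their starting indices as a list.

[34, 17, 18, 19, 20, 15, 21, 30, 2, 29, 28, 32, 26, 33, 16, 10, 8, 22, 11, 31, 9, 7, 4, 0, 5, 23, 1, 27, 25, 6, 3, 24, 13, 12, 14]

sorted suffixes:
  #0 SA[0]=34  'a'
  #1 SA[1]=17  'aaaaacdeebebbadbca'
  #2 SA[2]=18  'aaaacdeebebbadbca'
  #3 SA[3]=19  'aaacdeebebbadbca'
  #4 SA[4]=20  'aacdeebebbadbca'
  #5 SA[5]=15  'acaaaaacdeebebbadbca'
  #6 SA[6]=21  'acdeebebbadbca'
  #7 SA[7]=30  'adbca'
  #8 SA[8]=2  'aeddedcdccfegacaaaaacdeebebbadbca'
  #9 SA[9]=29  'badbca'
  #10 SA[10]=28  'bbadbca'
  #11 SA[11]=32  'bca'
  #12 SA[12]=26  'bebbadbca'
  #13 SA[13]=33  'ca'
  #14 SA[14]=16  'caaaaacdeebebbadbca'
  #15 SA[15]=10  'ccfegacaaaaacdeebebbadbca'
  #16 SA[16]=8  'cdccfegacaaaaacdeebebbadbca'
  #17 SA[17]=22  'cdeebebbadbca'
  #18 SA[18]=11  'cfegacaaaaacdeebebbadbca'
  #19 SA[19]=31  'dbca'
  #20 SA[20]=9  'dccfegacaaaaacdeebebbadbca'
  #21 SA[21]=7  'dcdccfegacaaaaacdeebebbadbca'
  #22 SA[22]=4  'ddedcdccfegacaaaaacdeebebbadbca'
  #23 SA[23]=0  'deaeddedcdccfegacaaaaacdeebebbadbca'
  #24 SA[24]=5  'dedcdccfegacaaaaacdeebebbadbca'
  #25 SA[25]=23  'deebebbadbca'
  #26 SA[26]=1  'eaeddedcdccfegacaaaaacdeebebbadbca'
  #27 SA[27]=27  'ebbadbca'
  #28 SA[28]=25  'ebebbadbca'
  #29 SA[29]=6  'edcdccfegacaaaaacdeebebbadbca'
  #30 SA[30]=3  'eddedcdccfegacaaaaacdeebebbadbca'
  #31 SA[31]=24  'eebebbadbca'
  #32 SA[32]=13  'egacaaaaacdeebebbadbca'
  #33 SA[33]=12  'fegacaaaaacdeebebbadbca'
  #34 SA[34]=14  'gacaaaaacdeebebbadbca'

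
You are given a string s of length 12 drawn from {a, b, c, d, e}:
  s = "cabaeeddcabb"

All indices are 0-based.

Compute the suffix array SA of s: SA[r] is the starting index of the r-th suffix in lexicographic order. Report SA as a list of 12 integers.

[1, 9, 3, 11, 2, 10, 0, 8, 7, 6, 5, 4]

rank→(start, suffix):
  0 → (1, 'abaeeddcabb')
  1 → (9, 'abb')
  2 → (3, 'aeeddcabb')
  3 → (11, 'b')
  4 → (2, 'baeeddcabb')
  5 → (10, 'bb')
  6 → (0, 'cabaeeddcabb')
  7 → (8, 'cabb')
  8 → (7, 'dcabb')
  9 → (6, 'ddcabb')
  10 → (5, 'eddcabb')
  11 → (4, 'eeddcabb')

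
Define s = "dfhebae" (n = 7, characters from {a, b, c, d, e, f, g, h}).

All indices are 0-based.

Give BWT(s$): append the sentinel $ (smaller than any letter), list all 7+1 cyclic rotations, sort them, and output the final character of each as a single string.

ebe$ahdf

rank  rotation  last
    0  $dfhebae  e
    1  ae$dfheb  b
    2  bae$dfhe  e
    3  dfhebae$  $
    4  e$dfheba  a
    5  ebae$dfh  h
    6  fhebae$d  d
    7  hebae$df  f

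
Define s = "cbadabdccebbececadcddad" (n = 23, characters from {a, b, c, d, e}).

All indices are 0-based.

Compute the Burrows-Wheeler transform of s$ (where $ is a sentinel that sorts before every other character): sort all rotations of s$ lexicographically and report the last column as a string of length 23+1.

dddbcceabe$ddceaadbacccb

rank  rotation                  last
    0  $cbadabdccebbececadcddad  d
    1  abdccebbececadcddad$cbad  d
    2  ad$cbadabdccebbececadcdd  d
    3  adabdccebbececadcddad$cb  b
    4  adcddad$cbadabdccebbecec  c
    5  badabdccebbececadcddad$c  c
    6  bbececadcddad$cbadabdcce  e
    7  bdccebbececadcddad$cbada  a
    8  bececadcddad$cbadabdcceb  b
    9  cadcddad$cbadabdccebbece  e
   10  cbadabdccebbececadcddad$  $
   11  ccebbececadcddad$cbadabd  d
   12  cddad$cbadabdccebbececad  d
   13  cebbececadcddad$cbadabdc  c
   14  cecadcddad$cbadabdccebbe  e
   15  d$cbadabdccebbececadcdda  a
   16  dabdccebbececadcddad$cba  a
   17  dad$cbadabdccebbececadcd  d
   18  dccebbececadcddad$cbadab  b
   19  dcddad$cbadabdccebbececa  a
   20  ddad$cbadabdccebbececadc  c
   21  ebbececadcddad$cbadabdcc  c
   22  ecadcddad$cbadabdccebbec  c
   23  ececadcddad$cbadabdccebb  b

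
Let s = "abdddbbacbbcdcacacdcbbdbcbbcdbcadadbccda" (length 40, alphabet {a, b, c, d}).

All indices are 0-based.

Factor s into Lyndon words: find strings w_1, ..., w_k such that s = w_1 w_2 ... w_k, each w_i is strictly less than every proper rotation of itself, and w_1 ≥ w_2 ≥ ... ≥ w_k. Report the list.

emit factor 1: 'abdddbbacbbcdcacacdcbbdbcbbcdbcadadbccd' (i=0, period=39)
emit factor 2: 'a' (i=39, period=1)

["abdddbbacbbcdcacacdcbbdbcbbcdbcadadbccd", "a"]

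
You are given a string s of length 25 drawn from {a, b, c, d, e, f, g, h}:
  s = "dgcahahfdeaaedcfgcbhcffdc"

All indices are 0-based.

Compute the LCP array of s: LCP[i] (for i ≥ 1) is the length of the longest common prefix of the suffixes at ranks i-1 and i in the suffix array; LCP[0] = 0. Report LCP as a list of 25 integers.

[0, 1, 1, 2, 0, 0, 1, 1, 1, 2, 0, 2, 1, 1, 0, 1, 0, 2, 1, 1, 0, 2, 0, 1, 1]

rank→(start, suffix):
  0 → (10, 'aaedcfgcbhcffdc')
  1 → (11, 'aedcfgcbhcffdc')
  2 → (3, 'ahahfdeaaedcfgcbhcffdc')
  3 → (5, 'ahfdeaaedcfgcbhcffdc')
  4 → (18, 'bhcffdc')
  5 → (24, 'c')
  6 → (2, 'cahahfdeaaedcfgcbhcffdc')
  7 → (17, 'cbhcffdc')
  8 → (20, 'cffdc')
  9 → (14, 'cfgcbhcffdc')
  10 → (23, 'dc')
  11 → (13, 'dcfgcbhcffdc')
  12 → (8, 'deaaedcfgcbhcffdc')
  13 → (0, 'dgcahahfdeaaedcfgcbhcffdc')
  14 → (9, 'eaaedcfgcbhcffdc')
  15 → (12, 'edcfgcbhcffdc')
  16 → (22, 'fdc')
  17 → (7, 'fdeaaedcfgcbhcffdc')
  18 → (21, 'ffdc')
  19 → (15, 'fgcbhcffdc')
  20 → (1, 'gcahahfdeaaedcfgcbhcffdc')
  21 → (16, 'gcbhcffdc')
  22 → (4, 'hahfdeaaedcfgcbhcffdc')
  23 → (19, 'hcffdc')
  24 → (6, 'hfdeaaedcfgcbhcffdc')

SA = [10, 11, 3, 5, 18, 24, 2, 17, 20, 14, 23, 13, 8, 0, 9, 12, 22, 7, 21, 15, 1, 16, 4, 19, 6]
rank  pair      lcp
   1  s[10:],s[11:]  1  'a'
   2  s[11:],s[3:]  1  'a'
   3  s[3:],s[5:]  2  'ah'
   4  s[5:],s[18:]  0  ''
   5  s[18:],s[24:]  0  ''
   6  s[24:],s[2:]  1  'c'
   7  s[2:],s[17:]  1  'c'
   8  s[17:],s[20:]  1  'c'
   9  s[20:],s[14:]  2  'cf'
  10  s[14:],s[23:]  0  ''
  11  s[23:],s[13:]  2  'dc'
  12  s[13:],s[8:]  1  'd'
  13  s[8:],s[0:]  1  'd'
  14  s[0:],s[9:]  0  ''
  15  s[9:],s[12:]  1  'e'
  16  s[12:],s[22:]  0  ''
  17  s[22:],s[7:]  2  'fd'
  18  s[7:],s[21:]  1  'f'
  19  s[21:],s[15:]  1  'f'
  20  s[15:],s[1:]  0  ''
  21  s[1:],s[16:]  2  'gc'
  22  s[16:],s[4:]  0  ''
  23  s[4:],s[19:]  1  'h'
  24  s[19:],s[6:]  1  'h'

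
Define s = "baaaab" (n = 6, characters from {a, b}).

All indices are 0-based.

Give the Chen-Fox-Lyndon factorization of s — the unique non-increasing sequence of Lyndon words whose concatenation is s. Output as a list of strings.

emit factor 1: 'b' (i=0, period=1)
emit factor 2: 'aaaab' (i=1, period=5)

["b", "aaaab"]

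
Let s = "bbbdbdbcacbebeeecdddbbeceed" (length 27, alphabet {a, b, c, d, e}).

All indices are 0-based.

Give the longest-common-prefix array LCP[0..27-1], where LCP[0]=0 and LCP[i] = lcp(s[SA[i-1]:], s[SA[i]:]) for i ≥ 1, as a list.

[0, 0, 2, 2, 1, 1, 3, 1, 2, 2, 0, 1, 1, 1, 0, 1, 2, 2, 1, 2, 0, 1, 2, 1, 1, 2, 2]

rank→(start, suffix):
  0 → (8, 'acbebeeecdddbbeceed')
  1 → (0, 'bbbdbdbcacbebeeecdddbbeceed')
  2 → (1, 'bbdbdbcacbebeeecdddbbeceed')
  3 → (20, 'bbeceed')
  4 → (6, 'bcacbebeeecdddbbeceed')
  5 → (4, 'bdbcacbebeeecdddbbeceed')
  6 → (2, 'bdbdbcacbebeeecdddbbeceed')
  7 → (10, 'bebeeecdddbbeceed')
  8 → (21, 'beceed')
  9 → (12, 'beeecdddbbeceed')
  10 → (7, 'cacbebeeecdddbbeceed')
  11 → (9, 'cbebeeecdddbbeceed')
  12 → (16, 'cdddbbeceed')
  13 → (23, 'ceed')
  14 → (26, 'd')
  15 → (19, 'dbbeceed')
  16 → (5, 'dbcacbebeeecdddbbeceed')
  17 → (3, 'dbdbcacbebeeecdddbbeceed')
  18 → (18, 'ddbbeceed')
  19 → (17, 'dddbbeceed')
  20 → (11, 'ebeeecdddbbeceed')
  21 → (15, 'ecdddbbeceed')
  22 → (22, 'eceed')
  23 → (25, 'ed')
  24 → (14, 'eecdddbbeceed')
  25 → (24, 'eed')
  26 → (13, 'eeecdddbbeceed')

SA = [8, 0, 1, 20, 6, 4, 2, 10, 21, 12, 7, 9, 16, 23, 26, 19, 5, 3, 18, 17, 11, 15, 22, 25, 14, 24, 13]
[i] adj suffixes → lcp
  [1] 8/0 → 0 ('')
  [2] 0/1 → 2 ('bb')
  [3] 1/20 → 2 ('bb')
  [4] 20/6 → 1 ('b')
  [5] 6/4 → 1 ('b')
  [6] 4/2 → 3 ('bdb')
  [7] 2/10 → 1 ('b')
  [8] 10/21 → 2 ('be')
  [9] 21/12 → 2 ('be')
  [10] 12/7 → 0 ('')
  [11] 7/9 → 1 ('c')
  [12] 9/16 → 1 ('c')
  [13] 16/23 → 1 ('c')
  [14] 23/26 → 0 ('')
  [15] 26/19 → 1 ('d')
  [16] 19/5 → 2 ('db')
  [17] 5/3 → 2 ('db')
  [18] 3/18 → 1 ('d')
  [19] 18/17 → 2 ('dd')
  [20] 17/11 → 0 ('')
  [21] 11/15 → 1 ('e')
  [22] 15/22 → 2 ('ec')
  [23] 22/25 → 1 ('e')
  [24] 25/14 → 1 ('e')
  [25] 14/24 → 2 ('ee')
  [26] 24/13 → 2 ('ee')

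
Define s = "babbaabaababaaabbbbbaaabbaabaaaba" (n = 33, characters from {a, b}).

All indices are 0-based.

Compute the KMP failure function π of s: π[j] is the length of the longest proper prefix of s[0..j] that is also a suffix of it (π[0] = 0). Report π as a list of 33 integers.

π[0] = 0
j=1 s[j]='a': π[1]=0 (border '')
j=2 s[j]='b': π[2]=1 (border 'b')
j=3 s[j]='b': k: 1→0; π[3]=1 (border 'b')
j=4 s[j]='a': π[4]=2 (border 'ba')
j=5 s[j]='a': k: 2→0; π[5]=0 (border '')
j=6 s[j]='b': π[6]=1 (border 'b')
j=7 s[j]='a': π[7]=2 (border 'ba')
j=8 s[j]='a': k: 2→0; π[8]=0 (border '')
j=9 s[j]='b': π[9]=1 (border 'b')
j=10 s[j]='a': π[10]=2 (border 'ba')
j=11 s[j]='b': π[11]=3 (border 'bab')
j=12 s[j]='a': k: 3→1; π[12]=2 (border 'ba')
j=13 s[j]='a': k: 2→0; π[13]=0 (border '')
j=14 s[j]='a': π[14]=0 (border '')
j=15 s[j]='b': π[15]=1 (border 'b')
j=16 s[j]='b': k: 1→0; π[16]=1 (border 'b')
j=17 s[j]='b': k: 1→0; π[17]=1 (border 'b')
j=18 s[j]='b': k: 1→0; π[18]=1 (border 'b')
j=19 s[j]='b': k: 1→0; π[19]=1 (border 'b')
j=20 s[j]='a': π[20]=2 (border 'ba')
j=21 s[j]='a': k: 2→0; π[21]=0 (border '')
j=22 s[j]='a': π[22]=0 (border '')
j=23 s[j]='b': π[23]=1 (border 'b')
j=24 s[j]='b': k: 1→0; π[24]=1 (border 'b')
j=25 s[j]='a': π[25]=2 (border 'ba')
j=26 s[j]='a': k: 2→0; π[26]=0 (border '')
j=27 s[j]='b': π[27]=1 (border 'b')
j=28 s[j]='a': π[28]=2 (border 'ba')
j=29 s[j]='a': k: 2→0; π[29]=0 (border '')
j=30 s[j]='a': π[30]=0 (border '')
j=31 s[j]='b': π[31]=1 (border 'b')
j=32 s[j]='a': π[32]=2 (border 'ba')

[0, 0, 1, 1, 2, 0, 1, 2, 0, 1, 2, 3, 2, 0, 0, 1, 1, 1, 1, 1, 2, 0, 0, 1, 1, 2, 0, 1, 2, 0, 0, 1, 2]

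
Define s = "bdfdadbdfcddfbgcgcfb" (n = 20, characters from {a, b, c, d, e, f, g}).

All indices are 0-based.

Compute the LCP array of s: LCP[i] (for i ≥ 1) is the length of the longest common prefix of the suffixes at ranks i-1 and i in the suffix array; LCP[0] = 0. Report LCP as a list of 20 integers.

[0, 0, 1, 3, 1, 0, 1, 1, 0, 1, 1, 1, 2, 2, 0, 2, 1, 1, 0, 2]

rank→(start, suffix):
  0 → (4, 'adbdfcddfbgcgcfb')
  1 → (19, 'b')
  2 → (6, 'bdfcddfbgcgcfb')
  3 → (0, 'bdfdadbdfcddfbgcgcfb')
  4 → (13, 'bgcgcfb')
  5 → (9, 'cddfbgcgcfb')
  6 → (17, 'cfb')
  7 → (15, 'cgcfb')
  8 → (3, 'dadbdfcddfbgcgcfb')
  9 → (5, 'dbdfcddfbgcgcfb')
  10 → (10, 'ddfbgcgcfb')
  11 → (11, 'dfbgcgcfb')
  12 → (7, 'dfcddfbgcgcfb')
  13 → (1, 'dfdadbdfcddfbgcgcfb')
  14 → (18, 'fb')
  15 → (12, 'fbgcgcfb')
  16 → (8, 'fcddfbgcgcfb')
  17 → (2, 'fdadbdfcddfbgcgcfb')
  18 → (16, 'gcfb')
  19 → (14, 'gcgcfb')

SA = [4, 19, 6, 0, 13, 9, 17, 15, 3, 5, 10, 11, 7, 1, 18, 12, 8, 2, 16, 14]
rank  pair      lcp
   1  s[4:],s[19:]  0  ''
   2  s[19:],s[6:]  1  'b'
   3  s[6:],s[0:]  3  'bdf'
   4  s[0:],s[13:]  1  'b'
   5  s[13:],s[9:]  0  ''
   6  s[9:],s[17:]  1  'c'
   7  s[17:],s[15:]  1  'c'
   8  s[15:],s[3:]  0  ''
   9  s[3:],s[5:]  1  'd'
  10  s[5:],s[10:]  1  'd'
  11  s[10:],s[11:]  1  'd'
  12  s[11:],s[7:]  2  'df'
  13  s[7:],s[1:]  2  'df'
  14  s[1:],s[18:]  0  ''
  15  s[18:],s[12:]  2  'fb'
  16  s[12:],s[8:]  1  'f'
  17  s[8:],s[2:]  1  'f'
  18  s[2:],s[16:]  0  ''
  19  s[16:],s[14:]  2  'gc'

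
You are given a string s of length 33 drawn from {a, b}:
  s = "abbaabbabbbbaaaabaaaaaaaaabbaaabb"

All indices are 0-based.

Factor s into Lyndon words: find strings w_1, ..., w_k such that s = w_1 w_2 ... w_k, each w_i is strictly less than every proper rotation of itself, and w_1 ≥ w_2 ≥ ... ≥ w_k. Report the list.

emit factor 1: 'abb' (i=0, period=3)
emit factor 2: 'aabbabbbb' (i=3, period=9)
emit factor 3: 'aaaab' (i=12, period=5)
emit factor 4: 'aaaaaaaaabbaaabb' (i=17, period=16)

["abb", "aabbabbbb", "aaaab", "aaaaaaaaabbaaabb"]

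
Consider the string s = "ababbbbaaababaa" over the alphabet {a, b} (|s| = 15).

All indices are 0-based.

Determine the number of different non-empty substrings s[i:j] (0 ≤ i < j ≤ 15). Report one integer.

rank | idx | suffix
   0 |  14 | a
   1 |  13 | aa
   2 |   7 | aaababaa
   3 |   8 | aababaa
   4 |  11 | abaa
   5 |   9 | ababaa
   6 |   0 | ababbbbaaababaa
   7 |   2 | abbbbaaababaa
   8 |  12 | baa
   9 |   6 | baaababaa
  10 |  10 | babaa
  11 |   1 | babbbbaaababaa
  12 |   5 | bbaaababaa
  13 |   4 | bbbaaababaa
  14 |   3 | bbbbaaababaa

SA = [14, 13, 7, 8, 11, 9, 0, 2, 12, 6, 10, 1, 5, 4, 3]
i: (SA[i-1],SA[i]) lcp shared
  1: (14,13) 1 'a'
  2: (13,7) 2 'aa'
  3: (7,8) 2 'aa'
  4: (8,11) 1 'a'
  5: (11,9) 3 'aba'
  6: (9,0) 4 'abab'
  7: (0,2) 2 'ab'
  8: (2,12) 0 ''
  9: (12,6) 3 'baa'
  10: (6,10) 2 'ba'
  11: (10,1) 3 'bab'
  12: (1,5) 1 'b'
  13: (5,4) 2 'bb'
  14: (4,3) 3 'bbb'

n(n+1)/2 = 15·16/2 = 120
Σ LCP = 0 + 1 + 2 + 2 + 1 + 3 + 4 + 2 + 0 + 3 + 2 + 3 + 1 + 2 + 3 = 29
distinct = 120 − 29 = 91

91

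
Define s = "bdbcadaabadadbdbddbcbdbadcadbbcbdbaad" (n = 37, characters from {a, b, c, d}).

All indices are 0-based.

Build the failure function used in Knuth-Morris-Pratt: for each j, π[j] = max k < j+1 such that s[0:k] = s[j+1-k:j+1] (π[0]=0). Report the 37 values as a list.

π[0] = 0
j=1 s[j]='d': π[1]=0 (border '')
j=2 s[j]='b': π[2]=1 (border 'b')
j=3 s[j]='c': k: 1→0; π[3]=0 (border '')
j=4 s[j]='a': π[4]=0 (border '')
j=5 s[j]='d': π[5]=0 (border '')
j=6 s[j]='a': π[6]=0 (border '')
j=7 s[j]='a': π[7]=0 (border '')
j=8 s[j]='b': π[8]=1 (border 'b')
j=9 s[j]='a': k: 1→0; π[9]=0 (border '')
j=10 s[j]='d': π[10]=0 (border '')
j=11 s[j]='a': π[11]=0 (border '')
j=12 s[j]='d': π[12]=0 (border '')
j=13 s[j]='b': π[13]=1 (border 'b')
j=14 s[j]='d': π[14]=2 (border 'bd')
j=15 s[j]='b': π[15]=3 (border 'bdb')
j=16 s[j]='d': k: 3→1; π[16]=2 (border 'bd')
j=17 s[j]='d': k: 2→0; π[17]=0 (border '')
j=18 s[j]='b': π[18]=1 (border 'b')
j=19 s[j]='c': k: 1→0; π[19]=0 (border '')
j=20 s[j]='b': π[20]=1 (border 'b')
j=21 s[j]='d': π[21]=2 (border 'bd')
j=22 s[j]='b': π[22]=3 (border 'bdb')
j=23 s[j]='a': k: 3→1→0; π[23]=0 (border '')
j=24 s[j]='d': π[24]=0 (border '')
j=25 s[j]='c': π[25]=0 (border '')
j=26 s[j]='a': π[26]=0 (border '')
j=27 s[j]='d': π[27]=0 (border '')
j=28 s[j]='b': π[28]=1 (border 'b')
j=29 s[j]='b': k: 1→0; π[29]=1 (border 'b')
j=30 s[j]='c': k: 1→0; π[30]=0 (border '')
j=31 s[j]='b': π[31]=1 (border 'b')
j=32 s[j]='d': π[32]=2 (border 'bd')
j=33 s[j]='b': π[33]=3 (border 'bdb')
j=34 s[j]='a': k: 3→1→0; π[34]=0 (border '')
j=35 s[j]='a': π[35]=0 (border '')
j=36 s[j]='d': π[36]=0 (border '')

[0, 0, 1, 0, 0, 0, 0, 0, 1, 0, 0, 0, 0, 1, 2, 3, 2, 0, 1, 0, 1, 2, 3, 0, 0, 0, 0, 0, 1, 1, 0, 1, 2, 3, 0, 0, 0]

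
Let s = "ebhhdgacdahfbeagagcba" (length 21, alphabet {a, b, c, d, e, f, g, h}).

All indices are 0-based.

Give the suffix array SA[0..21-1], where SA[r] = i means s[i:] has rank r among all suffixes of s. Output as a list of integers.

rank→(start, suffix):
  0 → (20, 'a')
  1 → (6, 'acdahfbeagagcba')
  2 → (14, 'agagcba')
  3 → (16, 'agcba')
  4 → (9, 'ahfbeagagcba')
  5 → (19, 'ba')
  6 → (12, 'beagagcba')
  7 → (1, 'bhhdgacdahfbeagagcba')
  8 → (18, 'cba')
  9 → (7, 'cdahfbeagagcba')
  10 → (8, 'dahfbeagagcba')
  11 → (4, 'dgacdahfbeagagcba')
  12 → (13, 'eagagcba')
  13 → (0, 'ebhhdgacdahfbeagagcba')
  14 → (11, 'fbeagagcba')
  15 → (5, 'gacdahfbeagagcba')
  16 → (15, 'gagcba')
  17 → (17, 'gcba')
  18 → (3, 'hdgacdahfbeagagcba')
  19 → (10, 'hfbeagagcba')
  20 → (2, 'hhdgacdahfbeagagcba')

[20, 6, 14, 16, 9, 19, 12, 1, 18, 7, 8, 4, 13, 0, 11, 5, 15, 17, 3, 10, 2]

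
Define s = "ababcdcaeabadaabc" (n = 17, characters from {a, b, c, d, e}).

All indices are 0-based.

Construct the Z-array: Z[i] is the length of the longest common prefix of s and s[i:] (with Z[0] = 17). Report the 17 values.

[17, 0, 2, 0, 0, 0, 0, 1, 0, 3, 0, 1, 0, 1, 2, 0, 0]

Z[0]=17
i=1: outside box; Z[1]=0
i=2: outside box; Z[2]=2 scan→box=[2,4)
i=3: min(r-i=1, Z[1]=0)=0; Z[3]=0
i=4: outside box; Z[4]=0
i=5: outside box; Z[5]=0
i=6: outside box; Z[6]=0
i=7: outside box; Z[7]=1 scan→box=[7,8)
i=8: outside box; Z[8]=0
i=9: outside box; Z[9]=3 scan→box=[9,12)
i=10: min(r-i=2, Z[1]=0)=0; Z[10]=0
i=11: min(r-i=1, Z[2]=2)=1; Z[11]=1
i=12: outside box; Z[12]=0
i=13: outside box; Z[13]=1 scan→box=[13,14)
i=14: outside box; Z[14]=2 scan→box=[14,16)
i=15: min(r-i=1, Z[1]=0)=0; Z[15]=0
i=16: outside box; Z[16]=0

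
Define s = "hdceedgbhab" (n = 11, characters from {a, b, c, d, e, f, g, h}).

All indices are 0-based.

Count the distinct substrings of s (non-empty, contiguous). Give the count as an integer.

62

rank→(start, suffix):
  0 → (9, 'ab')
  1 → (10, 'b')
  2 → (7, 'bhab')
  3 → (2, 'ceedgbhab')
  4 → (1, 'dceedgbhab')
  5 → (5, 'dgbhab')
  6 → (4, 'edgbhab')
  7 → (3, 'eedgbhab')
  8 → (6, 'gbhab')
  9 → (8, 'hab')
  10 → (0, 'hdceedgbhab')

SA = [9, 10, 7, 2, 1, 5, 4, 3, 6, 8, 0]
i: (SA[i-1],SA[i]) lcp shared
  1: (9,10) 0 ''
  2: (10,7) 1 'b'
  3: (7,2) 0 ''
  4: (2,1) 0 ''
  5: (1,5) 1 'd'
  6: (5,4) 0 ''
  7: (4,3) 1 'e'
  8: (3,6) 0 ''
  9: (6,8) 0 ''
  10: (8,0) 1 'h'

n(n+1)/2 = 11·12/2 = 66
Σ LCP = 0 + 0 + 1 + 0 + 0 + 1 + 0 + 1 + 0 + 0 + 1 = 4
distinct = 66 − 4 = 62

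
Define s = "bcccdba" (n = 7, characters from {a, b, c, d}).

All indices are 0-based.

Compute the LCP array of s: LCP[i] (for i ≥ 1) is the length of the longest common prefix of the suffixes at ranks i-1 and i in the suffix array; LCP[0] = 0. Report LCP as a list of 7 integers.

sorted suffixes:
  #0 SA[0]=6  'a'
  #1 SA[1]=5  'ba'
  #2 SA[2]=0  'bcccdba'
  #3 SA[3]=1  'cccdba'
  #4 SA[4]=2  'ccdba'
  #5 SA[5]=3  'cdba'
  #6 SA[6]=4  'dba'

SA = [6, 5, 0, 1, 2, 3, 4]
rank  pair      lcp
   1  s[6:],s[5:]  0  ''
   2  s[5:],s[0:]  1  'b'
   3  s[0:],s[1:]  0  ''
   4  s[1:],s[2:]  2  'cc'
   5  s[2:],s[3:]  1  'c'
   6  s[3:],s[4:]  0  ''

[0, 0, 1, 0, 2, 1, 0]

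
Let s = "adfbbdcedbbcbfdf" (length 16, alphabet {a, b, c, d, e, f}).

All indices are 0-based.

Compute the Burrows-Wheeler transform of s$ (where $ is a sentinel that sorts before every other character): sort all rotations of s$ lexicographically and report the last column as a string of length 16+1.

rank  rotation           last
    0  $adfbbdcedbbcbfdf  f
    1  adfbbdcedbbcbfdf$  $
    2  bbcbfdf$adfbbdced  d
    3  bbdcedbbcbfdf$adf  f
    4  bcbfdf$adfbbdcedb  b
    5  bdcedbbcbfdf$adfb  b
    6  bfdf$adfbbdcedbbc  c
    7  cbfdf$adfbbdcedbb  b
    8  cedbbcbfdf$adfbbd  d
    9  dbbcbfdf$adfbbdce  e
   10  dcedbbcbfdf$adfbb  b
   11  df$adfbbdcedbbcbf  f
   12  dfbbdcedbbcbfdf$a  a
   13  edbbcbfdf$adfbbdc  c
   14  f$adfbbdcedbbcbfd  d
   15  fbbdcedbbcbfdf$ad  d
   16  fdf$adfbbdcedbbcb  b

f$dfbbcbdebfacddb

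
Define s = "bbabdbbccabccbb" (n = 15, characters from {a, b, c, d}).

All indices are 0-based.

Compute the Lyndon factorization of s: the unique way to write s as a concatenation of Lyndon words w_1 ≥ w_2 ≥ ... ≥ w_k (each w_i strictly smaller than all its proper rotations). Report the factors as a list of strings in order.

["b", "b", "abdbbcc", "abccbb"]

emit factor 1: 'b' (i=0, period=1)
emit factor 2: 'b' (i=1, period=1)
emit factor 3: 'abdbbcc' (i=2, period=7)
emit factor 4: 'abccbb' (i=9, period=6)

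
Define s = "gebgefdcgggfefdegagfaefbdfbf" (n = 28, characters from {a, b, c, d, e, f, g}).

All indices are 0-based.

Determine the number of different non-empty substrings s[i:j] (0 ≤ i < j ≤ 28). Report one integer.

sorted suffixes:
  #0 SA[0]=20  'aefbdfbf'
  #1 SA[1]=17  'agfaefbdfbf'
  #2 SA[2]=23  'bdfbf'
  #3 SA[3]=26  'bf'
  #4 SA[4]=2  'bgefdcgggfefdegagfaefbdfbf'
  #5 SA[5]=7  'cgggfefdegagfaefbdfbf'
  #6 SA[6]=6  'dcgggfefdegagfaefbdfbf'
  #7 SA[7]=14  'degagfaefbdfbf'
  #8 SA[8]=24  'dfbf'
  #9 SA[9]=1  'ebgefdcgggfefdegagfaefbdfbf'
  #10 SA[10]=21  'efbdfbf'
  #11 SA[11]=4  'efdcgggfefdegagfaefbdfbf'
  #12 SA[12]=12  'efdegagfaefbdfbf'
  #13 SA[13]=15  'egagfaefbdfbf'
  #14 SA[14]=27  'f'
  #15 SA[15]=19  'faefbdfbf'
  #16 SA[16]=22  'fbdfbf'
  #17 SA[17]=25  'fbf'
  #18 SA[18]=5  'fdcgggfefdegagfaefbdfbf'
  #19 SA[19]=13  'fdegagfaefbdfbf'
  #20 SA[20]=11  'fefdegagfaefbdfbf'
  #21 SA[21]=16  'gagfaefbdfbf'
  #22 SA[22]=0  'gebgefdcgggfefdegagfaefbdfbf'
  #23 SA[23]=3  'gefdcgggfefdegagfaefbdfbf'
  #24 SA[24]=18  'gfaefbdfbf'
  #25 SA[25]=10  'gfefdegagfaefbdfbf'
  #26 SA[26]=9  'ggfefdegagfaefbdfbf'
  #27 SA[27]=8  'gggfefdegagfaefbdfbf'

SA = [20, 17, 23, 26, 2, 7, 6, 14, 24, 1, 21, 4, 12, 15, 27, 19, 22, 25, 5, 13, 11, 16, 0, 3, 18, 10, 9, 8]
[i] adj suffixes → lcp
  [1] 20/17 → 1 ('a')
  [2] 17/23 → 0 ('')
  [3] 23/26 → 1 ('b')
  [4] 26/2 → 1 ('b')
  [5] 2/7 → 0 ('')
  [6] 7/6 → 0 ('')
  [7] 6/14 → 1 ('d')
  [8] 14/24 → 1 ('d')
  [9] 24/1 → 0 ('')
  [10] 1/21 → 1 ('e')
  [11] 21/4 → 2 ('ef')
  [12] 4/12 → 3 ('efd')
  [13] 12/15 → 1 ('e')
  [14] 15/27 → 0 ('')
  [15] 27/19 → 1 ('f')
  [16] 19/22 → 1 ('f')
  [17] 22/25 → 2 ('fb')
  [18] 25/5 → 1 ('f')
  [19] 5/13 → 2 ('fd')
  [20] 13/11 → 1 ('f')
  [21] 11/16 → 0 ('')
  [22] 16/0 → 1 ('g')
  [23] 0/3 → 2 ('ge')
  [24] 3/18 → 1 ('g')
  [25] 18/10 → 2 ('gf')
  [26] 10/9 → 1 ('g')
  [27] 9/8 → 2 ('gg')

n(n+1)/2 = 28·29/2 = 406
Σ LCP = 0 + 1 + 0 + 1 + 1 + 0 + 0 + 1 + 1 + 0 + 1 + 2 + 3 + 1 + 0 + 1 + 1 + 2 + 1 + 2 + 1 + 0 + 1 + 2 + 1 + 2 + 1 + 2 = 29
distinct = 406 − 29 = 377

377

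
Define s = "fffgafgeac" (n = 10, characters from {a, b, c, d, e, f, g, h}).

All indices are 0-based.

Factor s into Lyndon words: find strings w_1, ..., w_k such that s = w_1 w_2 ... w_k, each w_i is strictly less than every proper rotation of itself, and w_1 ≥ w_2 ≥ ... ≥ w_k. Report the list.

emit factor 1: 'fffg' (i=0, period=4)
emit factor 2: 'afge' (i=4, period=4)
emit factor 3: 'ac' (i=8, period=2)

["fffg", "afge", "ac"]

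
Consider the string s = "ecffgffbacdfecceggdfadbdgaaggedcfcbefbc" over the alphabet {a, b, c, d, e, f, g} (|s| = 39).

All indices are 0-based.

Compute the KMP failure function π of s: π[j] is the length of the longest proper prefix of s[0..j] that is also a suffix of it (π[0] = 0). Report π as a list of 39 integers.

[0, 0, 0, 0, 0, 0, 0, 0, 0, 0, 0, 0, 1, 2, 0, 1, 0, 0, 0, 0, 0, 0, 0, 0, 0, 0, 0, 0, 0, 1, 0, 0, 0, 0, 0, 1, 0, 0, 0]

π[0] = 0
j=1 s[j]='c': π[1]=0 (border '')
j=2 s[j]='f': π[2]=0 (border '')
j=3 s[j]='f': π[3]=0 (border '')
j=4 s[j]='g': π[4]=0 (border '')
j=5 s[j]='f': π[5]=0 (border '')
j=6 s[j]='f': π[6]=0 (border '')
j=7 s[j]='b': π[7]=0 (border '')
j=8 s[j]='a': π[8]=0 (border '')
j=9 s[j]='c': π[9]=0 (border '')
j=10 s[j]='d': π[10]=0 (border '')
j=11 s[j]='f': π[11]=0 (border '')
j=12 s[j]='e': π[12]=1 (border 'e')
j=13 s[j]='c': π[13]=2 (border 'ec')
j=14 s[j]='c': k: 2→0; π[14]=0 (border '')
j=15 s[j]='e': π[15]=1 (border 'e')
j=16 s[j]='g': k: 1→0; π[16]=0 (border '')
j=17 s[j]='g': π[17]=0 (border '')
j=18 s[j]='d': π[18]=0 (border '')
j=19 s[j]='f': π[19]=0 (border '')
j=20 s[j]='a': π[20]=0 (border '')
j=21 s[j]='d': π[21]=0 (border '')
j=22 s[j]='b': π[22]=0 (border '')
j=23 s[j]='d': π[23]=0 (border '')
j=24 s[j]='g': π[24]=0 (border '')
j=25 s[j]='a': π[25]=0 (border '')
j=26 s[j]='a': π[26]=0 (border '')
j=27 s[j]='g': π[27]=0 (border '')
j=28 s[j]='g': π[28]=0 (border '')
j=29 s[j]='e': π[29]=1 (border 'e')
j=30 s[j]='d': k: 1→0; π[30]=0 (border '')
j=31 s[j]='c': π[31]=0 (border '')
j=32 s[j]='f': π[32]=0 (border '')
j=33 s[j]='c': π[33]=0 (border '')
j=34 s[j]='b': π[34]=0 (border '')
j=35 s[j]='e': π[35]=1 (border 'e')
j=36 s[j]='f': k: 1→0; π[36]=0 (border '')
j=37 s[j]='b': π[37]=0 (border '')
j=38 s[j]='c': π[38]=0 (border '')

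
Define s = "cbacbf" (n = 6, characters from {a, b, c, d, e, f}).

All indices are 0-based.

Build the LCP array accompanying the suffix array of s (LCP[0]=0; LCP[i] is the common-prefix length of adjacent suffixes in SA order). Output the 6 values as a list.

[0, 0, 1, 0, 2, 0]

rank | idx | suffix
   0 |   2 | acbf
   1 |   1 | bacbf
   2 |   4 | bf
   3 |   0 | cbacbf
   4 |   3 | cbf
   5 |   5 | f

SA = [2, 1, 4, 0, 3, 5]
i: (SA[i-1],SA[i]) lcp shared
  1: (2,1) 0 ''
  2: (1,4) 1 'b'
  3: (4,0) 0 ''
  4: (0,3) 2 'cb'
  5: (3,5) 0 ''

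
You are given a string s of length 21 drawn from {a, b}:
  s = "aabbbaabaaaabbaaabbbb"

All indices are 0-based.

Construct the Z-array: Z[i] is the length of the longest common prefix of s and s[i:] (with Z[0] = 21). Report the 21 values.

Z[0]=21
i=1: outside box; Z[1]=1 scan→box=[1,2)
i=2: outside box; Z[2]=0
i=3: outside box; Z[3]=0
i=4: outside box; Z[4]=0
i=5: outside box; Z[5]=3 scan→box=[5,8)
i=6: min(r-i=2, Z[1]=1)=1; Z[6]=1
i=7: min(r-i=1, Z[2]=0)=0; Z[7]=0
i=8: outside box; Z[8]=2 scan→box=[8,10)
i=9: min(r-i=1, Z[1]=1)=1; Z[9]=2 scan→box=[9,11)
i=10: min(r-i=1, Z[1]=1)=1; Z[10]=4 scan→box=[10,14)
i=11: min(r-i=3, Z[1]=1)=1; Z[11]=1
i=12: min(r-i=2, Z[2]=0)=0; Z[12]=0
i=13: min(r-i=1, Z[3]=0)=0; Z[13]=0
i=14: outside box; Z[14]=2 scan→box=[14,16)
i=15: min(r-i=1, Z[1]=1)=1; Z[15]=5 scan→box=[15,20)
i=16: min(r-i=4, Z[1]=1)=1; Z[16]=1
i=17: min(r-i=3, Z[2]=0)=0; Z[17]=0
i=18: min(r-i=2, Z[3]=0)=0; Z[18]=0
i=19: min(r-i=1, Z[4]=0)=0; Z[19]=0
i=20: outside box; Z[20]=0

[21, 1, 0, 0, 0, 3, 1, 0, 2, 2, 4, 1, 0, 0, 2, 5, 1, 0, 0, 0, 0]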